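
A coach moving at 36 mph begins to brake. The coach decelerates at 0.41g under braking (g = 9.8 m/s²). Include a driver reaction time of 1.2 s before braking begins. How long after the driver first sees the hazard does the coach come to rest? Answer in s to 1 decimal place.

36 mph × 0.44704 = 16.0934 m/s.
a = 0.41 × 9.8 = 4.018 m/s².
Braking time = v/a = 16.0934 / 4.018 = 4.005 s.
Total = 1.2 + 4.005 = 5.205 s.

Total time ≈ 5.2 s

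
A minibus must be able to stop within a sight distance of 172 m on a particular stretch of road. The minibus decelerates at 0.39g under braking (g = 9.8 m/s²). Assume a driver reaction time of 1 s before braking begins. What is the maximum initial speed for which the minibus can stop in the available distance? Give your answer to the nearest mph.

Maximum speed ≈ 73 mph

a = 0.39 × 9.8 = 3.822 m/s².
Stopping distance: v·t_r + v²/(2a) = 172 with t_r = 1 s and a = 3.822 m/s².
So v² + 7.644 v − 1314.77 = 0.
Positive root: v = −a·t_r + √((a·t_r)² + 2a·d) = −3.822 + √(14.608 + 1314.77) = 32.6386 m/s.
32.6386 m/s ÷ 0.44704 = 73.010 mph.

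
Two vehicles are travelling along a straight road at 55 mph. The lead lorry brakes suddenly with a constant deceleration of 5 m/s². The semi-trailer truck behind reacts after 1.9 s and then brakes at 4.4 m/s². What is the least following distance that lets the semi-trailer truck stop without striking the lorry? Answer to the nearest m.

55 mph × 0.44704 = 24.5872 m/s.
Leader travels v²/(2a_L) = 604.530 / 10.000 = 60.453 m before stopping.
Follower covers v·t_r = 24.5872 × 1.9 = 46.716 m while reacting, then v²/(2a_F) = 604.530 / 8.800 = 68.697 m while braking, for a total of 46.716 + 68.697 = 115.413 m.
Since a_F ≤ a_L and the follower starts braking later, the follower is never slower than the leader, so the closest approach is when both have stopped.
Minimum gap = 115.413 − 60.453 = 54.960 m.

Minimum gap ≈ 55 m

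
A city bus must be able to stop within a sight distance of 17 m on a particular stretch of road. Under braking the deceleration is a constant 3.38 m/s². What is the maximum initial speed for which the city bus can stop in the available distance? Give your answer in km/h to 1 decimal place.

v²/(2a) = d ⇒ v = √(2 × 3.380 × 17) = √114.92 = 10.7201 m/s.
10.7201 m/s × 3.6 = 38.592 km/h.

Maximum speed ≈ 38.6 km/h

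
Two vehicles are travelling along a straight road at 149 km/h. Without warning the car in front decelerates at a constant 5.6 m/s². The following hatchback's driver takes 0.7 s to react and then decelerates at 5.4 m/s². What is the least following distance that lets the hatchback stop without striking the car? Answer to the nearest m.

149 km/h ÷ 3.6 = 41.3889 m/s.
Leader travels v²/(2a_L) = 1713.041 / 11.200 = 152.950 m before stopping.
Follower covers v·t_r = 41.3889 × 0.7 = 28.972 m while reacting, then v²/(2a_F) = 1713.041 / 10.800 = 158.615 m while braking, for a total of 28.972 + 158.615 = 187.587 m.
Since a_F ≤ a_L and the follower starts braking later, the follower is never slower than the leader, so the closest approach is when both have stopped.
Minimum gap = 187.587 − 152.950 = 34.637 m.

Minimum gap ≈ 35 m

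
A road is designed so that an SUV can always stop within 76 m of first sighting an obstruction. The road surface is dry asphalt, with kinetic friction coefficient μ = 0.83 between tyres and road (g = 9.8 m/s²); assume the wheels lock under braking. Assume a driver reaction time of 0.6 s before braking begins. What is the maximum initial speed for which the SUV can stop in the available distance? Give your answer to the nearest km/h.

Maximum speed ≈ 110 km/h

a = μg = 0.83 × 9.8 = 8.134 m/s².
Stopping distance: v·t_r + v²/(2a) = 76 with t_r = 0.6 s and a = 8.134 m/s².
So v² + 9.761 v − 1236.37 = 0.
Positive root: v = −a·t_r + √((a·t_r)² + 2a·d) = −4.880 + √(23.814 + 1236.37) = 30.6191 m/s.
30.6191 m/s × 3.6 = 110.229 km/h.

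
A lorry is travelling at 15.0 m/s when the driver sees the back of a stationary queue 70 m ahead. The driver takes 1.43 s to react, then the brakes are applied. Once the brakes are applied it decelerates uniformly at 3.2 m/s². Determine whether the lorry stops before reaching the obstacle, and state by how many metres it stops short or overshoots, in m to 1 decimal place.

Reaction distance = 15.0000 × 1.43 = 21.450 m.
Braking distance = v²/(2a) = 225.000 / 6.400 = 35.156 m.
Total stopping distance = 21.450 + 35.156 = 56.606 m, vs 70 m available — it stops with 70 − 56.606 = 13.394 m to spare.

Yes — it stops 13.4 m short of the obstacle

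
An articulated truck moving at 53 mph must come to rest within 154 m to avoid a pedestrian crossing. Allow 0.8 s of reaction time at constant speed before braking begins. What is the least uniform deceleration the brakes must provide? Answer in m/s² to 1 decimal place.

Required deceleration ≈ 2.1 m/s²

53 mph × 0.44704 = 23.6931 m/s.
Distance covered during reaction = 23.6931 × 0.8 = 18.954 m.
Distance available for braking: 154 − 18.954 = 135.046 m.
v² = 2a·d ⇒ a = v²/(2d) = 23.6931² / (2 × 135.046) = 561.363 / 270.092 = 2.0784 m/s².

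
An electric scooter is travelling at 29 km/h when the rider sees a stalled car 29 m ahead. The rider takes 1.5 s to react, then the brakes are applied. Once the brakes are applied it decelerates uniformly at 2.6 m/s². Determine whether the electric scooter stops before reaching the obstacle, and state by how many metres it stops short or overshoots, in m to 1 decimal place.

Yes — it stops 4.4 m short of the obstacle

29 km/h ÷ 3.6 = 8.0556 m/s.
Reaction distance = 8.0556 × 1.5 = 12.083 m.
Braking distance = v²/(2a) = 64.893 / 5.200 = 12.479 m.
Total stopping distance = 12.083 + 12.479 = 24.562 m, vs 29 m available — it stops with 29 − 24.562 = 4.438 m to spare.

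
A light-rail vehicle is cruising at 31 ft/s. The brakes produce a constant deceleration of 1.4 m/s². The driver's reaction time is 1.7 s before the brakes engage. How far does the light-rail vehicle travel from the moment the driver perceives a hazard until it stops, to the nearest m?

31 ft/s × 0.3048 = 9.4488 m/s.
Reaction distance = v·t_r = 9.4488 × 1.7 = 16.063 m.
Braking distance = v²/(2a) = 9.4488² / (2 × 1.400) = 89.280 / 2.800 = 31.886 m.
Total = 16.063 + 31.886 = 47.949 m.

Total stopping distance ≈ 48 m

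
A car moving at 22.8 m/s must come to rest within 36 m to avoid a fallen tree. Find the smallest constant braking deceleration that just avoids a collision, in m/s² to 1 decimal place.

Required deceleration ≈ 7.2 m/s²

v² = 2a·d ⇒ a = v²/(2d) = 22.8000² / (2 × 36.000) = 519.840 / 72.000 = 7.2200 m/s².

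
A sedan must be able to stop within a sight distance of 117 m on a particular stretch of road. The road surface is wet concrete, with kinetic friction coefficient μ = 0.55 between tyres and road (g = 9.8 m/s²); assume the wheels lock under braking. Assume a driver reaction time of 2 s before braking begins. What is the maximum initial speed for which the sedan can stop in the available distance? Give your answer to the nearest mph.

Maximum speed ≈ 59 mph

a = μg = 0.55 × 9.8 = 5.390 m/s².
Stopping distance: v·t_r + v²/(2a) = 117 with t_r = 2 s and a = 5.390 m/s².
So v² + 21.560 v − 1261.26 = 0.
Positive root: v = −a·t_r + √((a·t_r)² + 2a·d) = −10.780 + √(116.208 + 1261.26) = 26.3343 m/s.
26.3343 m/s ÷ 0.44704 = 58.908 mph.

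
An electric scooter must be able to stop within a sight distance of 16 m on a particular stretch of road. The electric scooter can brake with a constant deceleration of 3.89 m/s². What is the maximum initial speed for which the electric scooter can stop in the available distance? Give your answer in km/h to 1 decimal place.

v²/(2a) = d ⇒ v = √(2 × 3.890 × 16) = √124.48 = 11.1571 m/s.
11.1571 m/s × 3.6 = 40.166 km/h.

Maximum speed ≈ 40.2 km/h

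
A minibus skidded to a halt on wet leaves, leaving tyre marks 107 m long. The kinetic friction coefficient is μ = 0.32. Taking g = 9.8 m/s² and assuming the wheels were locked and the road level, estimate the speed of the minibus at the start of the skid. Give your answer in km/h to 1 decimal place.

Deceleration a = μg = 0.32 × 9.8 = 3.136 m/s².
v = √(2a·d) = √(2 × 3.136 × 107) = √671.104 = 25.9057 m/s.
= 25.9057 × 3.6 = 93.261 km/h.

Initial speed ≈ 93.3 km/h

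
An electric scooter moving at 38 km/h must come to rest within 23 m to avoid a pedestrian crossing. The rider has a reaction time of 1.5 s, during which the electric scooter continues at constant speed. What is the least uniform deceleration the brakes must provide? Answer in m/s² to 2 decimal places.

38 km/h ÷ 3.6 = 10.5556 m/s.
Distance covered during reaction = 10.5556 × 1.5 = 15.833 m.
Distance available for braking: 23 − 15.833 = 7.167 m.
v² = 2a·d ⇒ a = v²/(2d) = 10.5556² / (2 × 7.167) = 111.421 / 14.334 = 7.7732 m/s².

Required deceleration ≈ 7.77 m/s²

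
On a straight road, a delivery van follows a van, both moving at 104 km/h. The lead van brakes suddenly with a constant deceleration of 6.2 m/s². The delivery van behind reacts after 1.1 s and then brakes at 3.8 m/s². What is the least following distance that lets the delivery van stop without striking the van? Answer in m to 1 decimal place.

104 km/h ÷ 3.6 = 28.8889 m/s.
Leader travels v²/(2a_L) = 834.569 / 12.400 = 67.304 m before stopping.
Follower covers v·t_r = 28.8889 × 1.1 = 31.778 m while reacting, then v²/(2a_F) = 834.569 / 7.600 = 109.812 m while braking, for a total of 31.778 + 109.812 = 141.590 m.
Since a_F ≤ a_L and the follower starts braking later, the follower is never slower than the leader, so the closest approach is when both have stopped.
Minimum gap = 141.590 − 67.304 = 74.286 m.

Minimum gap ≈ 74.3 m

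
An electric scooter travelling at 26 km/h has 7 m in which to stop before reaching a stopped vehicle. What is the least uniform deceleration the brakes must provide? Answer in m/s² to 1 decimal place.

26 km/h ÷ 3.6 = 7.2222 m/s.
v² = 2a·d ⇒ a = v²/(2d) = 7.2222² / (2 × 7.000) = 52.160 / 14.000 = 3.7257 m/s².

Required deceleration ≈ 3.7 m/s²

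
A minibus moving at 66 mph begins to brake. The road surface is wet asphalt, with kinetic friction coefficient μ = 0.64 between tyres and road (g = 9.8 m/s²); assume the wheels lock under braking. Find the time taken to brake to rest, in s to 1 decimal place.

66 mph × 0.44704 = 29.5046 m/s.
a = μg = 0.64 × 9.8 = 6.272 m/s².
Braking time = v/a = 29.5046 / 6.272 = 4.704 s.

Braking time ≈ 4.7 s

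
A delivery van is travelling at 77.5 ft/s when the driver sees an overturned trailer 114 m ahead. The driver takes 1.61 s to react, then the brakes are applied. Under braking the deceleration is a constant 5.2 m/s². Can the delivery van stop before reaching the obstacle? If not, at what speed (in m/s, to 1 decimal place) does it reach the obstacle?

Yes — it stops about 22.3 m short of the obstacle, so it never reaches it

77.5 ft/s × 0.3048 = 23.6220 m/s.
Reaction distance = 23.6220 × 1.61 = 38.031 m.
Braking distance = v²/(2a) = 557.999 / 10.400 = 53.654 m.
Total stopping distance = 38.031 + 53.654 = 91.685 m, vs 114 m available — it stops with 114 − 91.685 = 22.315 m to spare.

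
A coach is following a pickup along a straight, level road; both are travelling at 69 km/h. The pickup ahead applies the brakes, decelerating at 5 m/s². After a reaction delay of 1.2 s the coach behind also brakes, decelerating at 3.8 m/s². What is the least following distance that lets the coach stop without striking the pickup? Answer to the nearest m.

69 km/h ÷ 3.6 = 19.1667 m/s.
Leader travels v²/(2a_L) = 367.362 / 10.000 = 36.736 m before stopping.
Follower covers v·t_r = 19.1667 × 1.2 = 23.000 m while reacting, then v²/(2a_F) = 367.362 / 7.600 = 48.337 m while braking, for a total of 23.000 + 48.337 = 71.337 m.
Since a_F ≤ a_L and the follower starts braking later, the follower is never slower than the leader, so the closest approach is when both have stopped.
Minimum gap = 71.337 − 36.736 = 34.601 m.

Minimum gap ≈ 35 m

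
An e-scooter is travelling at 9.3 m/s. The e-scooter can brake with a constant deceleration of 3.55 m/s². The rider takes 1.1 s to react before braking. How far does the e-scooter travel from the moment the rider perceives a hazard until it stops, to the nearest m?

Reaction distance = v·t_r = 9.3000 × 1.1 = 10.230 m.
Braking distance = v²/(2a) = 9.3000² / (2 × 3.550) = 86.490 / 7.100 = 12.182 m.
Total = 10.230 + 12.182 = 22.412 m.

Total stopping distance ≈ 22 m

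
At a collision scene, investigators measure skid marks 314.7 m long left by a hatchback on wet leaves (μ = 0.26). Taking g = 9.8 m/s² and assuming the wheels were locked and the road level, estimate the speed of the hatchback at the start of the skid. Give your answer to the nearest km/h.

Initial speed ≈ 144 km/h

Deceleration a = μg = 0.26 × 9.8 = 2.548 m/s².
v = √(2a·d) = √(2 × 2.548 × 314.7) = √1603.711 = 40.0464 m/s.
= 40.0464 × 3.6 = 144.167 km/h.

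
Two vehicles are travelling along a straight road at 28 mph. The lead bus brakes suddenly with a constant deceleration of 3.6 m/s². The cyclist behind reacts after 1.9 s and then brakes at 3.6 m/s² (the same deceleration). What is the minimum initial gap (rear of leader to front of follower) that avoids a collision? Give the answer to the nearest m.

28 mph × 0.44704 = 12.5171 m/s.
Leader travels v²/(2a_L) = 156.678 / 7.200 = 21.761 m before stopping.
Follower covers v·t_r = 12.5171 × 1.9 = 23.782 m while reacting, then v²/(2a_F) = 156.678 / 7.200 = 21.761 m while braking, for a total of 23.782 + 21.761 = 45.543 m.
Since a_F ≤ a_L and the follower starts braking later, the follower is never slower than the leader, so the closest approach is when both have stopped.
Minimum gap = 45.543 − 21.761 = 23.782 m.

Minimum gap ≈ 24 m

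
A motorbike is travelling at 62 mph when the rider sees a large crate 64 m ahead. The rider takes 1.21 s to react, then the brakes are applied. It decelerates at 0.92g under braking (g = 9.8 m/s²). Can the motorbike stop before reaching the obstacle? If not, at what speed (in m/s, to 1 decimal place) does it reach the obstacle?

62 mph × 0.44704 = 27.7165 m/s.
a = 0.92 × 9.8 = 9.016 m/s².
Reaction distance = 27.7165 × 1.21 = 33.537 m.
Braking distance needed to stop: v²/(2a) = 768.204 / 18.032 = 42.602 m, so total needed = 33.537 + 42.602 = 76.139 m > 64 m — it cannot stop.
Distance remaining when braking begins: 64 − 33.537 = 30.463 m.
v² = v₀² − 2a·d = 768.204 − 2 × 9.016 × 30.463 = 218.895 m²/s².
v = √218.895 = 14.795 m/s.

No — it strikes the obstacle at 14.8 m/s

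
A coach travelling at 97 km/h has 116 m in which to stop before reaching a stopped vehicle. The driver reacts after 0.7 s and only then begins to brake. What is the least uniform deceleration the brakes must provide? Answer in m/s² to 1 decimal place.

97 km/h ÷ 3.6 = 26.9444 m/s.
Distance covered during reaction = 26.9444 × 0.7 = 18.861 m.
Distance available for braking: 116 − 18.861 = 97.139 m.
v² = 2a·d ⇒ a = v²/(2d) = 26.9444² / (2 × 97.139) = 726.001 / 194.278 = 3.7369 m/s².

Required deceleration ≈ 3.7 m/s²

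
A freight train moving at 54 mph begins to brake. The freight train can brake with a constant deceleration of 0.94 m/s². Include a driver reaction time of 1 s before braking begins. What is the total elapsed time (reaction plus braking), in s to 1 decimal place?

Total time ≈ 26.7 s

54 mph × 0.44704 = 24.1402 m/s.
Braking time = v/a = 24.1402 / 0.940 = 25.681 s.
Total = 1 + 25.681 = 26.681 s.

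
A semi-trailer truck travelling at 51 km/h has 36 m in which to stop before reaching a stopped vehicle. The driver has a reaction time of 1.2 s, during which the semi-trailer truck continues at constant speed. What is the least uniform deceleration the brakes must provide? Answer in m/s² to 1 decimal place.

Required deceleration ≈ 5.3 m/s²

51 km/h ÷ 3.6 = 14.1667 m/s.
Distance covered during reaction = 14.1667 × 1.2 = 17.000 m.
Distance available for braking: 36 − 17.000 = 19.000 m.
v² = 2a·d ⇒ a = v²/(2d) = 14.1667² / (2 × 19.000) = 200.695 / 38.000 = 5.2814 m/s².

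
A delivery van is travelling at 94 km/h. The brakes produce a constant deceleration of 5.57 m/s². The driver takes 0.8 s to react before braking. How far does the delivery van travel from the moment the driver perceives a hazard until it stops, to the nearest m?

94 km/h ÷ 3.6 = 26.1111 m/s.
Reaction distance = v·t_r = 26.1111 × 0.8 = 20.889 m.
Braking distance = v²/(2a) = 26.1111² / (2 × 5.570) = 681.790 / 11.140 = 61.202 m.
Total = 20.889 + 61.202 = 82.091 m.

Total stopping distance ≈ 82 m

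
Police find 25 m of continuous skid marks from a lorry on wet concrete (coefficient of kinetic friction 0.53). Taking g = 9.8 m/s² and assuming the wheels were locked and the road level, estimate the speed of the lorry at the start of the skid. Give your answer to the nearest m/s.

Deceleration a = μg = 0.53 × 9.8 = 5.194 m/s².
v = √(2a·d) = √(2 × 5.194 × 25) = √259.700 = 16.1152 m/s.

Initial speed ≈ 16 m/s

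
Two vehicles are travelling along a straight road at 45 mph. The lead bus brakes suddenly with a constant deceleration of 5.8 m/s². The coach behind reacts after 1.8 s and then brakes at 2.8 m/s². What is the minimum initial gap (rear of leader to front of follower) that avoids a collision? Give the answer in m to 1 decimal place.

45 mph × 0.44704 = 20.1168 m/s.
Leader travels v²/(2a_L) = 404.686 / 11.600 = 34.887 m before stopping.
Follower covers v·t_r = 20.1168 × 1.8 = 36.210 m while reacting, then v²/(2a_F) = 404.686 / 5.600 = 72.265 m while braking, for a total of 36.210 + 72.265 = 108.475 m.
Since a_F ≤ a_L and the follower starts braking later, the follower is never slower than the leader, so the closest approach is when both have stopped.
Minimum gap = 108.475 − 34.887 = 73.588 m.

Minimum gap ≈ 73.6 m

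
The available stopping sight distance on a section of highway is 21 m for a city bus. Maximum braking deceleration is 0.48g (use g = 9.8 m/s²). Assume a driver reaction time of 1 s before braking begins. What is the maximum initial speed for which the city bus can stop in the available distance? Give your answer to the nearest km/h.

a = 0.48 × 9.8 = 4.704 m/s².
Stopping distance: v·t_r + v²/(2a) = 21 with t_r = 1 s and a = 4.704 m/s².
So v² + 9.408 v − 197.57 = 0.
Positive root: v = −a·t_r + √((a·t_r)² + 2a·d) = −4.704 + √(22.128 + 197.57) = 10.1182 m/s.
10.1182 m/s × 3.6 = 36.426 km/h.

Maximum speed ≈ 36 km/h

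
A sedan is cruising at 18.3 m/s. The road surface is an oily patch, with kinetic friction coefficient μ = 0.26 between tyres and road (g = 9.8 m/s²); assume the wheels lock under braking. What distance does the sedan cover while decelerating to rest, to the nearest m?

a = μg = 0.26 × 9.8 = 2.548 m/s².
Braking distance = v²/(2a) = 18.3000² / (2 × 2.548) = 334.890 / 5.096 = 65.716 m.

Braking distance ≈ 66 m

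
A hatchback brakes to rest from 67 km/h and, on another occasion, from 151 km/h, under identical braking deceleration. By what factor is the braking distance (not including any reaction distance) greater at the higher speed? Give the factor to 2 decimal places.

Braking distance d = v²/(2a), so with a fixed, d ∝ v².
Factor = (151/67)² = 2.2537² = 5.0792.

Factor ≈ 5.08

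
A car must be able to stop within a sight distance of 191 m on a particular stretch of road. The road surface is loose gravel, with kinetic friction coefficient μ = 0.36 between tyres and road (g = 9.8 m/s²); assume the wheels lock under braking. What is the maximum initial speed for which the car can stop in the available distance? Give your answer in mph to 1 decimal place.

a = μg = 0.36 × 9.8 = 3.528 m/s².
v²/(2a) = d ⇒ v = √(2 × 3.528 × 191) = √1347.70 = 36.7110 m/s.
36.7110 m/s ÷ 0.44704 = 82.120 mph.

Maximum speed ≈ 82.1 mph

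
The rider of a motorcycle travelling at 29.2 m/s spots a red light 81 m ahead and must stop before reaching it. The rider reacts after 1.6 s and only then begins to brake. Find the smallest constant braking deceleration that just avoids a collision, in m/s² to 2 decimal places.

Required deceleration ≈ 12.44 m/s²

Distance covered during reaction = 29.2000 × 1.6 = 46.720 m.
Distance available for braking: 81 − 46.720 = 34.280 m.
v² = 2a·d ⇒ a = v²/(2d) = 29.2000² / (2 × 34.280) = 852.640 / 68.560 = 12.4364 m/s².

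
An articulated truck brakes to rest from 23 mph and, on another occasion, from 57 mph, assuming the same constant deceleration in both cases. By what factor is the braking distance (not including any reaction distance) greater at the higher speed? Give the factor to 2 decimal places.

Factor ≈ 6.14

Braking distance d = v²/(2a), so with a fixed, d ∝ v².
Factor = (57/23)² = 2.4783² = 6.1420.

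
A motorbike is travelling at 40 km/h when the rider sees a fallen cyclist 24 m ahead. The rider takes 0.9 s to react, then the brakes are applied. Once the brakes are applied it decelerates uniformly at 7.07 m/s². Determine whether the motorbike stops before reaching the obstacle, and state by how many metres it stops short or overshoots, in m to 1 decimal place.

40 km/h ÷ 3.6 = 11.1111 m/s.
Reaction distance = 11.1111 × 0.9 = 10.000 m.
Braking distance = v²/(2a) = 123.457 / 14.140 = 8.731 m.
Total stopping distance = 10.000 + 8.731 = 18.731 m, vs 24 m available — it stops with 24 − 18.731 = 5.269 m to spare.

Yes — it stops 5.3 m short of the obstacle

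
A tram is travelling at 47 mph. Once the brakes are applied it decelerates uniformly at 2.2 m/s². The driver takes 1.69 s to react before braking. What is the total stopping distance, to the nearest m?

47 mph × 0.44704 = 21.0109 m/s.
Reaction distance = v·t_r = 21.0109 × 1.69 = 35.508 m.
Braking distance = v²/(2a) = 21.0109² / (2 × 2.200) = 441.458 / 4.400 = 100.331 m.
Total = 35.508 + 100.331 = 135.839 m.

Total stopping distance ≈ 136 m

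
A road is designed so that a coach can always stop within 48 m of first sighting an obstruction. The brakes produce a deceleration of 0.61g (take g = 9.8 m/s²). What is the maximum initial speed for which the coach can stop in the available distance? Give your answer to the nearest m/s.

Maximum speed ≈ 24 m/s

a = 0.61 × 9.8 = 5.978 m/s².
v²/(2a) = d ⇒ v = √(2 × 5.978 × 48) = √573.89 = 23.9560 m/s.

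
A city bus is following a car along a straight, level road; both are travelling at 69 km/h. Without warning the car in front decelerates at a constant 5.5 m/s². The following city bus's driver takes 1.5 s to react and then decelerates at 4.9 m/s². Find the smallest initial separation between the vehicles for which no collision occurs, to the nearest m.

Minimum gap ≈ 33 m

69 km/h ÷ 3.6 = 19.1667 m/s.
Leader travels v²/(2a_L) = 367.362 / 11.000 = 33.397 m before stopping.
Follower covers v·t_r = 19.1667 × 1.5 = 28.750 m while reacting, then v²/(2a_F) = 367.362 / 9.800 = 37.486 m while braking, for a total of 28.750 + 37.486 = 66.236 m.
Since a_F ≤ a_L and the follower starts braking later, the follower is never slower than the leader, so the closest approach is when both have stopped.
Minimum gap = 66.236 − 33.397 = 32.839 m.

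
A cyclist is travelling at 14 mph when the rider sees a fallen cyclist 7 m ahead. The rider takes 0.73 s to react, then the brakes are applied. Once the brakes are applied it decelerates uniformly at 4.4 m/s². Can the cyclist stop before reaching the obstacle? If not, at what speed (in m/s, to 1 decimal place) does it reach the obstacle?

14 mph × 0.44704 = 6.2586 m/s.
Reaction distance = 6.2586 × 0.73 = 4.569 m.
Braking distance needed to stop: v²/(2a) = 39.170 / 8.800 = 4.451 m, so total needed = 4.569 + 4.451 = 9.020 m > 7 m — it cannot stop.
Distance remaining when braking begins: 7 − 4.569 = 2.431 m.
v² = v₀² − 2a·d = 39.170 − 2 × 4.400 × 2.431 = 17.777 m²/s².
v = √17.777 = 4.216 m/s.

No — it strikes the obstacle at 4.2 m/s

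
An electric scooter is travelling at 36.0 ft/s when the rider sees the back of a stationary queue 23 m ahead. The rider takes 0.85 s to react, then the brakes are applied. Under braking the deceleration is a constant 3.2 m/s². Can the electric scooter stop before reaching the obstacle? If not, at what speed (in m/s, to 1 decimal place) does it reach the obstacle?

No — it strikes the obstacle at 5.7 m/s

36 ft/s × 0.3048 = 10.9728 m/s.
Reaction distance = 10.9728 × 0.85 = 9.327 m.
Braking distance needed to stop: v²/(2a) = 120.402 / 6.400 = 18.813 m, so total needed = 9.327 + 18.813 = 28.140 m > 23 m — it cannot stop.
Distance remaining when braking begins: 23 − 9.327 = 13.673 m.
v² = v₀² − 2a·d = 120.402 − 2 × 3.200 × 13.673 = 32.895 m²/s².
v = √32.895 = 5.735 m/s.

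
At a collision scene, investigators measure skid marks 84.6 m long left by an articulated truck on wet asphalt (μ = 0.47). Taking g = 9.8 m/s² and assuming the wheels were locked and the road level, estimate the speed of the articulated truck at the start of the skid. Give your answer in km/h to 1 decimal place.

Initial speed ≈ 100.5 km/h

Deceleration a = μg = 0.47 × 9.8 = 4.606 m/s².
v = √(2a·d) = √(2 × 4.606 × 84.6) = √779.335 = 27.9166 m/s.
= 27.9166 × 3.6 = 100.500 km/h.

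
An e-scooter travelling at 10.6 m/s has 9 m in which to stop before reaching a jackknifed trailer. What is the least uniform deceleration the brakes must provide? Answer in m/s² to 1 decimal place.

v² = 2a·d ⇒ a = v²/(2d) = 10.6000² / (2 × 9.000) = 112.360 / 18.000 = 6.2422 m/s².

Required deceleration ≈ 6.2 m/s²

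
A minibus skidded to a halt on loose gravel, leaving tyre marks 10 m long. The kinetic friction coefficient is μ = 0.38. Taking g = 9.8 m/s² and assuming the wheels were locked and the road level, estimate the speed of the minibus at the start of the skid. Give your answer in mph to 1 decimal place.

Deceleration a = μg = 0.38 × 9.8 = 3.724 m/s².
v = √(2a·d) = √(2 × 3.724 × 10) = √74.480 = 8.6302 m/s.
= 8.6302 ÷ 0.44704 = 19.305 mph.

Initial speed ≈ 19.3 mph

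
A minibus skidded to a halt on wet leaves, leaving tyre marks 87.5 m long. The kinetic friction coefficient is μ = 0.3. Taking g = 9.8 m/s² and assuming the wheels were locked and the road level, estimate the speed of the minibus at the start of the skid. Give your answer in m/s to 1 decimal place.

Initial speed ≈ 22.7 m/s

Deceleration a = μg = 0.3 × 9.8 = 2.940 m/s².
v = √(2a·d) = √(2 × 2.940 × 87.5) = √514.500 = 22.6826 m/s.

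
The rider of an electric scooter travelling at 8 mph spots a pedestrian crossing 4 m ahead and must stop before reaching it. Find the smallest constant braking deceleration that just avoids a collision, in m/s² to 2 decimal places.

8 mph × 0.44704 = 3.5763 m/s.
v² = 2a·d ⇒ a = v²/(2d) = 3.5763² / (2 × 4.000) = 12.790 / 8.000 = 1.5987 m/s².

Required deceleration ≈ 1.60 m/s²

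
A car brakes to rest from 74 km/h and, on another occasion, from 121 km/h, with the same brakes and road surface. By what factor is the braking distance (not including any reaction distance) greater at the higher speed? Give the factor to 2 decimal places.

Braking distance d = v²/(2a), so with a fixed, d ∝ v².
Factor = (121/74)² = 1.6351² = 2.6736.

Factor ≈ 2.67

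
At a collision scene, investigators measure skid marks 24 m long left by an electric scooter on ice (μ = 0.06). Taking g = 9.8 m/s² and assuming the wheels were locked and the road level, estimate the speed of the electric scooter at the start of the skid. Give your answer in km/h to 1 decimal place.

Deceleration a = μg = 0.06 × 9.8 = 0.588 m/s².
v = √(2a·d) = √(2 × 0.588 × 24) = √28.224 = 5.3126 m/s.
= 5.3126 × 3.6 = 19.125 km/h.

Initial speed ≈ 19.1 km/h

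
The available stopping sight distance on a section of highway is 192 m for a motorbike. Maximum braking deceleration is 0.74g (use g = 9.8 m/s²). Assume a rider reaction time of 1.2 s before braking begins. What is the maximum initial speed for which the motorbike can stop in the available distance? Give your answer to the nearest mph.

a = 0.74 × 9.8 = 7.252 m/s².
Stopping distance: v·t_r + v²/(2a) = 192 with t_r = 1.2 s and a = 7.252 m/s².
So v² + 17.405 v − 2784.77 = 0.
Positive root: v = −a·t_r + √((a·t_r)² + 2a·d) = −8.702 + √(75.725 + 2784.77) = 44.7816 m/s.
44.7816 m/s ÷ 0.44704 = 100.174 mph.

Maximum speed ≈ 100 mph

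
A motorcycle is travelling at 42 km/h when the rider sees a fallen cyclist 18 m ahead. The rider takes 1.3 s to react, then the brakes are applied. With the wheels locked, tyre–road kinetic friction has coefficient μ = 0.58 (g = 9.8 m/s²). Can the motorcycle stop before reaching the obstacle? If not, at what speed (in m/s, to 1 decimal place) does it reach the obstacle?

No — it strikes the obstacle at 10.2 m/s

42 km/h ÷ 3.6 = 11.6667 m/s.
a = μg = 0.58 × 9.8 = 5.684 m/s².
Reaction distance = 11.6667 × 1.3 = 15.167 m.
Braking distance needed to stop: v²/(2a) = 136.112 / 11.368 = 11.973 m, so total needed = 15.167 + 11.973 = 27.140 m > 18 m — it cannot stop.
Distance remaining when braking begins: 18 − 15.167 = 2.833 m.
v² = v₀² − 2a·d = 136.112 − 2 × 5.684 × 2.833 = 103.906 m²/s².
v = √103.906 = 10.193 m/s.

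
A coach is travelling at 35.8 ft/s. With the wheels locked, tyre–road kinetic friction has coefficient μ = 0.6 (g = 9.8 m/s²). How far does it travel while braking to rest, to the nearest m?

35.8 ft/s × 0.3048 = 10.9118 m/s.
a = μg = 0.6 × 9.8 = 5.880 m/s².
Braking distance = v²/(2a) = 10.9118² / (2 × 5.880) = 119.067 / 11.760 = 10.125 m.

Braking distance ≈ 10 m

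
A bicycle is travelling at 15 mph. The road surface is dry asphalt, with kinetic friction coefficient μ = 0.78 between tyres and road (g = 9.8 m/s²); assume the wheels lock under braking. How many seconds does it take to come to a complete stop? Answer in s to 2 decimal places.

15 mph × 0.44704 = 6.7056 m/s.
a = μg = 0.78 × 9.8 = 7.644 m/s².
Braking time = v/a = 6.7056 / 7.644 = 0.877 s.

Braking time ≈ 0.88 s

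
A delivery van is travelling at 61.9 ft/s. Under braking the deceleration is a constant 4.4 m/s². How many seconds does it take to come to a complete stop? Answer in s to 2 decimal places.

Braking time ≈ 4.29 s

61.9 ft/s × 0.3048 = 18.8671 m/s.
Braking time = v/a = 18.8671 / 4.400 = 4.288 s.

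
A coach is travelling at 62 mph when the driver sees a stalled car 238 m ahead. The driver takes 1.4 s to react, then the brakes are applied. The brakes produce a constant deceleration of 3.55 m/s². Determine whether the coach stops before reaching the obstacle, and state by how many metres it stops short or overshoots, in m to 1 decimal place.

Yes — it stops 91.0 m short of the obstacle

62 mph × 0.44704 = 27.7165 m/s.
Reaction distance = 27.7165 × 1.4 = 38.803 m.
Braking distance = v²/(2a) = 768.204 / 7.100 = 108.198 m.
Total stopping distance = 38.803 + 108.198 = 147.001 m, vs 238 m available — it stops with 238 − 147.001 = 90.999 m to spare.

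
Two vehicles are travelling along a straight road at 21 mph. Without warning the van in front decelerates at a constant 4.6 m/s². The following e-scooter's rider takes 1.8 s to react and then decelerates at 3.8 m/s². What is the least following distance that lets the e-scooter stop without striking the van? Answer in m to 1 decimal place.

21 mph × 0.44704 = 9.3878 m/s.
Leader travels v²/(2a_L) = 88.131 / 9.200 = 9.579 m before stopping.
Follower covers v·t_r = 9.3878 × 1.8 = 16.898 m while reacting, then v²/(2a_F) = 88.131 / 7.600 = 11.596 m while braking, for a total of 16.898 + 11.596 = 28.494 m.
Since a_F ≤ a_L and the follower starts braking later, the follower is never slower than the leader, so the closest approach is when both have stopped.
Minimum gap = 28.494 − 9.579 = 18.915 m.

Minimum gap ≈ 18.9 m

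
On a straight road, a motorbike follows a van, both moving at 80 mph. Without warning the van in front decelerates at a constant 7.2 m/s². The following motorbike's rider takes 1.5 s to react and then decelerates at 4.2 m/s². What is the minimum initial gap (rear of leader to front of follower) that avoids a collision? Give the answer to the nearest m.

Minimum gap ≈ 117 m

80 mph × 0.44704 = 35.7632 m/s.
Leader travels v²/(2a_L) = 1279.006 / 14.400 = 88.820 m before stopping.
Follower covers v·t_r = 35.7632 × 1.5 = 53.645 m while reacting, then v²/(2a_F) = 1279.006 / 8.400 = 152.263 m while braking, for a total of 53.645 + 152.263 = 205.908 m.
Since a_F ≤ a_L and the follower starts braking later, the follower is never slower than the leader, so the closest approach is when both have stopped.
Minimum gap = 205.908 − 88.820 = 117.088 m.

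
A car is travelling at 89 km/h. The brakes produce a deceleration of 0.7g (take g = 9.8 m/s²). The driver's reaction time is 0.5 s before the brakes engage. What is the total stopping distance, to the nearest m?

89 km/h ÷ 3.6 = 24.7222 m/s.
a = 0.7 × 9.8 = 6.860 m/s².
Reaction distance = v·t_r = 24.7222 × 0.5 = 12.361 m.
Braking distance = v²/(2a) = 24.7222² / (2 × 6.860) = 611.187 / 13.720 = 44.547 m.
Total = 12.361 + 44.547 = 56.908 m.

Total stopping distance ≈ 57 m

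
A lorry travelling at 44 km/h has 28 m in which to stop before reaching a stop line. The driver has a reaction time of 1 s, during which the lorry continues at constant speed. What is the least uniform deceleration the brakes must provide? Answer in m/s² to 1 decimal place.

Required deceleration ≈ 4.7 m/s²

44 km/h ÷ 3.6 = 12.2222 m/s.
Distance covered during reaction = 12.2222 × 1 = 12.222 m.
Distance available for braking: 28 − 12.222 = 15.778 m.
v² = 2a·d ⇒ a = v²/(2d) = 12.2222² / (2 × 15.778) = 149.382 / 31.556 = 4.7339 m/s².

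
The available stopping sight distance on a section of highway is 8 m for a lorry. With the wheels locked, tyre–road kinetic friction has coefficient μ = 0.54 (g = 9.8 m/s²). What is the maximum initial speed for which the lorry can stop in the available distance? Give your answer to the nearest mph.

Maximum speed ≈ 21 mph

a = μg = 0.54 × 9.8 = 5.292 m/s².
v²/(2a) = d ⇒ v = √(2 × 5.292 × 8) = √84.67 = 9.2016 m/s.
9.2016 m/s ÷ 0.44704 = 20.583 mph.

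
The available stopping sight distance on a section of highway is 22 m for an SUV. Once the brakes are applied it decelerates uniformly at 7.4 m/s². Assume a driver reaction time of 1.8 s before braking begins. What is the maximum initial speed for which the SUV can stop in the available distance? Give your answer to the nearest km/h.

Maximum speed ≈ 33 km/h

Stopping distance: v·t_r + v²/(2a) = 22 with t_r = 1.8 s and a = 7.400 m/s².
So v² + 26.640 v − 325.60 = 0.
Positive root: v = −a·t_r + √((a·t_r)² + 2a·d) = −13.320 + √(177.422 + 325.60) = 9.1082 m/s.
9.1082 m/s × 3.6 = 32.790 km/h.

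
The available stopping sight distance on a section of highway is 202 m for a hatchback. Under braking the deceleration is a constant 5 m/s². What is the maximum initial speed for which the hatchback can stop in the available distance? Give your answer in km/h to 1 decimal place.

v²/(2a) = d ⇒ v = √(2 × 5.000 × 202) = √2020.00 = 44.9444 m/s.
44.9444 m/s × 3.6 = 161.800 km/h.

Maximum speed ≈ 161.8 km/h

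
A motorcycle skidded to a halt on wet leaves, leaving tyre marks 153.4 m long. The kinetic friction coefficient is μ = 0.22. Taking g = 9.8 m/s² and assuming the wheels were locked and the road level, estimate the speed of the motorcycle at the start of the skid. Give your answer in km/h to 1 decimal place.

Initial speed ≈ 92.6 km/h

Deceleration a = μg = 0.22 × 9.8 = 2.156 m/s².
v = √(2a·d) = √(2 × 2.156 × 153.4) = √661.461 = 25.7189 m/s.
= 25.7189 × 3.6 = 92.588 km/h.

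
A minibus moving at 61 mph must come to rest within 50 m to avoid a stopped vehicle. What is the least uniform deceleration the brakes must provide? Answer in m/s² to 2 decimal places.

61 mph × 0.44704 = 27.2694 m/s.
v² = 2a·d ⇒ a = v²/(2d) = 27.2694² / (2 × 50.000) = 743.620 / 100.000 = 7.4362 m/s².

Required deceleration ≈ 7.44 m/s²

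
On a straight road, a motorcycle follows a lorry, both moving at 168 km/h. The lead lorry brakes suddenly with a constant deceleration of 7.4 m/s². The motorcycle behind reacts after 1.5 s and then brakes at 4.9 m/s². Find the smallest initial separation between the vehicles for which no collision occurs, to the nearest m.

Minimum gap ≈ 145 m

168 km/h ÷ 3.6 = 46.6667 m/s.
Leader travels v²/(2a_L) = 2177.781 / 14.800 = 147.147 m before stopping.
Follower covers v·t_r = 46.6667 × 1.5 = 70.000 m while reacting, then v²/(2a_F) = 2177.781 / 9.800 = 222.223 m while braking, for a total of 70.000 + 222.223 = 292.223 m.
Since a_F ≤ a_L and the follower starts braking later, the follower is never slower than the leader, so the closest approach is when both have stopped.
Minimum gap = 292.223 − 147.147 = 145.076 m.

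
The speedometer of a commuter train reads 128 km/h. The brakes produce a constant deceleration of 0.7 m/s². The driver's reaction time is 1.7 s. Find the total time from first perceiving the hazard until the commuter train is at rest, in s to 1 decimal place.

128 km/h ÷ 3.6 = 35.5556 m/s.
Braking time = v/a = 35.5556 / 0.700 = 50.794 s.
Total = 1.7 + 50.794 = 52.494 s.

Total time ≈ 52.5 s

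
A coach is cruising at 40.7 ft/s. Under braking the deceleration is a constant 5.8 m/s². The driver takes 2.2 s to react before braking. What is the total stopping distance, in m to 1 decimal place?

Total stopping distance ≈ 40.6 m

40.7 ft/s × 0.3048 = 12.4054 m/s.
Reaction distance = v·t_r = 12.4054 × 2.2 = 27.292 m.
Braking distance = v²/(2a) = 12.4054² / (2 × 5.800) = 153.894 / 11.600 = 13.267 m.
Total = 27.292 + 13.267 = 40.559 m.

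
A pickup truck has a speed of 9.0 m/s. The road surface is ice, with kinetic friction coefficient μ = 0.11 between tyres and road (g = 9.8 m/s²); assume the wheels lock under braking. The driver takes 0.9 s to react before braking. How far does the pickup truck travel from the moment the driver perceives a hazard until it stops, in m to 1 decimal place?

a = μg = 0.11 × 9.8 = 1.078 m/s².
Reaction distance = v·t_r = 9.0000 × 0.9 = 8.100 m.
Braking distance = v²/(2a) = 9.0000² / (2 × 1.078) = 81.000 / 2.156 = 37.570 m.
Total = 8.100 + 37.570 = 45.670 m.

Total stopping distance ≈ 45.7 m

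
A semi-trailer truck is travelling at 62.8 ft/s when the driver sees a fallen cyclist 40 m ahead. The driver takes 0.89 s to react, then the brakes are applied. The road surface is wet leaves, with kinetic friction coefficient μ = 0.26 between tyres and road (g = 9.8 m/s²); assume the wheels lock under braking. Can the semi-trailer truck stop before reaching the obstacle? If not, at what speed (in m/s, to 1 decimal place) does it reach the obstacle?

No — it strikes the obstacle at 15.8 m/s

62.8 ft/s × 0.3048 = 19.1414 m/s.
a = μg = 0.26 × 9.8 = 2.548 m/s².
Reaction distance = 19.1414 × 0.89 = 17.036 m.
Braking distance needed to stop: v²/(2a) = 366.393 / 5.096 = 71.898 m, so total needed = 17.036 + 71.898 = 88.934 m > 40 m — it cannot stop.
Distance remaining when braking begins: 40 − 17.036 = 22.964 m.
v² = v₀² − 2a·d = 366.393 − 2 × 2.548 × 22.964 = 249.368 m²/s².
v = √249.368 = 15.791 m/s.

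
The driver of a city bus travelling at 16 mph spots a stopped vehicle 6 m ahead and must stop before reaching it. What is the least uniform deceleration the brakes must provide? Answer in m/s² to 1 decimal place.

Required deceleration ≈ 4.3 m/s²

16 mph × 0.44704 = 7.1526 m/s.
v² = 2a·d ⇒ a = v²/(2d) = 7.1526² / (2 × 6.000) = 51.160 / 12.000 = 4.2633 m/s².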